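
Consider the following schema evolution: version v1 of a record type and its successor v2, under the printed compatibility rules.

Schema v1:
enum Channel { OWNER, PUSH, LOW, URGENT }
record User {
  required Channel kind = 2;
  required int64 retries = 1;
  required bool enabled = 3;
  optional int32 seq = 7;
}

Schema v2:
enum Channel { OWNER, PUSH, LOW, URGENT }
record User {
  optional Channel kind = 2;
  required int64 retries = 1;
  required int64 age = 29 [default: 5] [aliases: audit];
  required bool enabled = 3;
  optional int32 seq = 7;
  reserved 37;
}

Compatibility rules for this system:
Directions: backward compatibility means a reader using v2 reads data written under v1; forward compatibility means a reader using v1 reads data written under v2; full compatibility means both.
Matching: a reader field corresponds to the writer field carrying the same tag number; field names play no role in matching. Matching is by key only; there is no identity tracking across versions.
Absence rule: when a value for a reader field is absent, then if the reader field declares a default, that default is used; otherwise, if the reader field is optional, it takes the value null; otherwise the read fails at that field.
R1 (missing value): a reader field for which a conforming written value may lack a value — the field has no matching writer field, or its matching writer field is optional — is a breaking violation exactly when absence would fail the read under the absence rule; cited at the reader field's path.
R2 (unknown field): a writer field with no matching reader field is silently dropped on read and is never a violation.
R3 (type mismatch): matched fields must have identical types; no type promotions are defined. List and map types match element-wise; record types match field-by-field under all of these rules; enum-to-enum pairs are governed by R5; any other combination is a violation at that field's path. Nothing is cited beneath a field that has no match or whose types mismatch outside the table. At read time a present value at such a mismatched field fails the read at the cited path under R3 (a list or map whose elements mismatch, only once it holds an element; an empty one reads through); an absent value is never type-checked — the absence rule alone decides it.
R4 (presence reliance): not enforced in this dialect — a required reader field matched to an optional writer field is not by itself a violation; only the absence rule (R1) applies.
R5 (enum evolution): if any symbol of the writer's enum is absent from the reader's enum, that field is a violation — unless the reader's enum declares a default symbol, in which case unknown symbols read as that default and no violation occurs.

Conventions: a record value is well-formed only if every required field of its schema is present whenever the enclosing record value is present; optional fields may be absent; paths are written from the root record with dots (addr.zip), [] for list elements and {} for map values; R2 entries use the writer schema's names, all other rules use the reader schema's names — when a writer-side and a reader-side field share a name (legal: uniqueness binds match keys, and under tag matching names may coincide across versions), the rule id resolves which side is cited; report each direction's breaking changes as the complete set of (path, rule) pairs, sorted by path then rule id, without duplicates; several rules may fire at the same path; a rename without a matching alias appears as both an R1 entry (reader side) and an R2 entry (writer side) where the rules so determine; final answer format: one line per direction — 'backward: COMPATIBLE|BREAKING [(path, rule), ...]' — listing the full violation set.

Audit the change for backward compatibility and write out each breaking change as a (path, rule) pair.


backward: COMPATIBLE []

the writer's type comes first in each User pair
backward analysis of User with v2 as reader and v1 as writer:
  kind <- kind (Channel -> Channel, writer required)
  retries <- retries (int64 -> int64, writer required)
  age: no writer match
  enabled <- enabled (bool -> bool, writer required)
  seq <- seq (int32 -> int32, writer optional)
  => no violations; backward on User: COMPATIBLE
the rest of the User diff is inert for this question:
  added field age to record User: required int64, tag 29, default 5 (in v2 it sits immediately before enabled) -> fires no rule on User, leaving the asked answer as it is
  field kind in record User: required changed to optional -> matters only for User's forward compatibility — outside the asked direction


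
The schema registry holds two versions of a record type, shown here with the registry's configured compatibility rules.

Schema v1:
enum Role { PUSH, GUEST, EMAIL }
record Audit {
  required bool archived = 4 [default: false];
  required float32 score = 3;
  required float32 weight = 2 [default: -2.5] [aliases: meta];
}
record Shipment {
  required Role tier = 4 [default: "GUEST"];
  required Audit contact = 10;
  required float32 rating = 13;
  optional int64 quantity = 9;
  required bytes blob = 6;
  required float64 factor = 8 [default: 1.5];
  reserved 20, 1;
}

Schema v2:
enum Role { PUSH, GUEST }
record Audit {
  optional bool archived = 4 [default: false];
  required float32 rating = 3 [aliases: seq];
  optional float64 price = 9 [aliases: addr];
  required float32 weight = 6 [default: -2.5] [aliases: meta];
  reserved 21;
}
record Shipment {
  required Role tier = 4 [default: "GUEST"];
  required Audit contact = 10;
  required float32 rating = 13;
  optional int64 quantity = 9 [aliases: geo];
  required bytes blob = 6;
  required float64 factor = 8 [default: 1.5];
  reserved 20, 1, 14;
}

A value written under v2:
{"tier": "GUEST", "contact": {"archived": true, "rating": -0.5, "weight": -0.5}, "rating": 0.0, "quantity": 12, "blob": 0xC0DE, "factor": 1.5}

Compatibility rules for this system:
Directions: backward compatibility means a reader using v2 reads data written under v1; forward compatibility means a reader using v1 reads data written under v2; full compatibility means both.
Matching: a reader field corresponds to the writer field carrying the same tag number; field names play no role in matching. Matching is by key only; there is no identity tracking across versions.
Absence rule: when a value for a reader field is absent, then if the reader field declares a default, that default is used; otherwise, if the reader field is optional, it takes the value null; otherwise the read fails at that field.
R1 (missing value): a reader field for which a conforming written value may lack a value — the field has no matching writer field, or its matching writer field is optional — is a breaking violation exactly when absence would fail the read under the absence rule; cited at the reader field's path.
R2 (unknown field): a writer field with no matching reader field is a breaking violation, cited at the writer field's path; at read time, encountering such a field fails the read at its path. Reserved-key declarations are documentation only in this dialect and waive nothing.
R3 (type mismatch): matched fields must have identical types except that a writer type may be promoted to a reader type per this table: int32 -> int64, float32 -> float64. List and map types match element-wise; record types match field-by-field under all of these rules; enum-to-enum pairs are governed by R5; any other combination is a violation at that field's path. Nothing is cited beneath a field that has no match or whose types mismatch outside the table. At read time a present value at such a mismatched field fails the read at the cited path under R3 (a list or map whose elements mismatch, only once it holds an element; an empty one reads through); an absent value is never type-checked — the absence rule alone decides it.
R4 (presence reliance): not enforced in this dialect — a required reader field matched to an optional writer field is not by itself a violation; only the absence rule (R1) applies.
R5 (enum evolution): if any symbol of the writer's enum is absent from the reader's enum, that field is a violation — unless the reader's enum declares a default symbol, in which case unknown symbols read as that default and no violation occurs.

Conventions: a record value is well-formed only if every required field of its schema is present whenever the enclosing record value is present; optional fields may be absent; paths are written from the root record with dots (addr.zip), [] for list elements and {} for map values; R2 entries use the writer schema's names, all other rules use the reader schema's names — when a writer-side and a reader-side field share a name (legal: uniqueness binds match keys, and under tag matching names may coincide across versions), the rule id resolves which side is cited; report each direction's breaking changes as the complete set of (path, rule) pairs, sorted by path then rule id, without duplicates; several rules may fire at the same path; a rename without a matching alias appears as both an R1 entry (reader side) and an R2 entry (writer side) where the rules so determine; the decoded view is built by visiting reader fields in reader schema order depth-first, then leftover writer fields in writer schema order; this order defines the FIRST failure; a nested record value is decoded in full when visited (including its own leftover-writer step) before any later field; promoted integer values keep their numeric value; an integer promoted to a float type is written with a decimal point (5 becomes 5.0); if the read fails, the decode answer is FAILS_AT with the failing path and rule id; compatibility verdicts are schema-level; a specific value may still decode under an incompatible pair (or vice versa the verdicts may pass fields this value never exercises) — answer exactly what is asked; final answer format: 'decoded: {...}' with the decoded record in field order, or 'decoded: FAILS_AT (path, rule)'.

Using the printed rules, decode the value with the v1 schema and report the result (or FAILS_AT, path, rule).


decoded: FAILS_AT (contact.weight, R2)

each type pair in Shipment: writer, then reader
decode walk for Shipment under reader schema v1:
  tier := "GUEST"
  contact.archived := true
  contact.score := -0.5 (from writer rating)
  contact.weight := -2.5 (no value, default fills)
  read fails at contact.weight under R2 (unknown field)
  => FAILS_AT (contact.weight, R2)
the other Shipment changes do not affect what is asked:
  added field price to record Audit: optional float64, tag 9 (in v2 it sits immediately before weight) -> matters for Shipment compatibility verdicts, not for this value's decode
  renamed field score to rating in record Audit -> fires no rule on Shipment under this dialect and leaves the result unchanged
  field archived in record Audit: required changed to optional -> fires no rule on Shipment under this dialect and leaves the result unchanged
  enum Role (field tier in record Shipment): symbol EMAIL removed -> matters for Shipment compatibility verdicts, not for this value's decode


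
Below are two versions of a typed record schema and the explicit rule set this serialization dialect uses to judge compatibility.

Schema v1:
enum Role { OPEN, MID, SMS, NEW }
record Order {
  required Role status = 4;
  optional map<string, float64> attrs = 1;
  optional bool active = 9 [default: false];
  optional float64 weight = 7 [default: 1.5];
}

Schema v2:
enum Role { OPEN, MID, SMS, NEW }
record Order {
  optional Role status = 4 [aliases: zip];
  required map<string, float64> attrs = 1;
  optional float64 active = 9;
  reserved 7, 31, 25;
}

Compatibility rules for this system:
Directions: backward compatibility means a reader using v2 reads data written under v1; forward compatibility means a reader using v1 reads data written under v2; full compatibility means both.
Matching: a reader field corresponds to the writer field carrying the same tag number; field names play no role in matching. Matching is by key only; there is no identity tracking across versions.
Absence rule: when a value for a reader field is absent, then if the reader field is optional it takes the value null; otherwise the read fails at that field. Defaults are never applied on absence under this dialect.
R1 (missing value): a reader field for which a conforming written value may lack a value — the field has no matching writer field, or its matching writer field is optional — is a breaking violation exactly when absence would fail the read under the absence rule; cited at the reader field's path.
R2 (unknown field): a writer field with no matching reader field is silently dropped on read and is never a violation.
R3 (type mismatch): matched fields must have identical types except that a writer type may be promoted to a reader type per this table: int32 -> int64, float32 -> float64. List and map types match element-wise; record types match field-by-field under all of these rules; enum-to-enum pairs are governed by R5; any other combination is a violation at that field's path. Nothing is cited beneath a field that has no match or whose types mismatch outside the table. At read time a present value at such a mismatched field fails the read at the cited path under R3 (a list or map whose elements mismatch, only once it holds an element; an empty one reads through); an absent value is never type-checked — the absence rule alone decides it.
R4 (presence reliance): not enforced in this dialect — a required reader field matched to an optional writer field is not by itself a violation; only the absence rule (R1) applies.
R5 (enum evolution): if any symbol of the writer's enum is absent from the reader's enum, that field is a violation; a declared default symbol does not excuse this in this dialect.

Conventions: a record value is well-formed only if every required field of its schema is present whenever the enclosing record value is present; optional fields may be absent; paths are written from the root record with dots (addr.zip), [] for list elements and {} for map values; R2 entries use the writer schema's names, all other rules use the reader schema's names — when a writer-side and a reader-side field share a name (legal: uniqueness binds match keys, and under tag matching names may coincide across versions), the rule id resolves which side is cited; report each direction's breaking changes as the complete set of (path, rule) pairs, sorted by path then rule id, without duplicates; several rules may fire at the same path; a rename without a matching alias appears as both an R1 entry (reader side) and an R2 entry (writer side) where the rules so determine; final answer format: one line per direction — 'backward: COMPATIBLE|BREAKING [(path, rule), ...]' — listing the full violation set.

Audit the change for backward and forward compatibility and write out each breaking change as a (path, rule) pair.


backward: BREAKING [(active, R3), (attrs, R1)]; forward: BREAKING [(active, R3), (status, R1)]

each type pair in Order: writer, then reader
backward for Order (reader v2, writer v1):
  status: Role -> Role, writer required; from status
  attrs: map<string, float64> -> map<string, float64>, writer optional; from attrs
  active: bool -> float64, writer optional; from active
  weight (writer side), unknown to reader
  violation R3 at active
  violation R1 at attrs
  => 2 violation(s): backward is BREAKING for Order
forward for Order (reader v1, writer v2):
  status: Role -> Role, writer optional; from status
  attrs: map<string, float64> -> map<string, float64>, writer required; from attrs
  active: float64 -> bool, writer optional; from active
  weight has no writer counterpart
  violation R3 at active
  violation R1 at status
  => 2 violation(s): forward is BREAKING for Order


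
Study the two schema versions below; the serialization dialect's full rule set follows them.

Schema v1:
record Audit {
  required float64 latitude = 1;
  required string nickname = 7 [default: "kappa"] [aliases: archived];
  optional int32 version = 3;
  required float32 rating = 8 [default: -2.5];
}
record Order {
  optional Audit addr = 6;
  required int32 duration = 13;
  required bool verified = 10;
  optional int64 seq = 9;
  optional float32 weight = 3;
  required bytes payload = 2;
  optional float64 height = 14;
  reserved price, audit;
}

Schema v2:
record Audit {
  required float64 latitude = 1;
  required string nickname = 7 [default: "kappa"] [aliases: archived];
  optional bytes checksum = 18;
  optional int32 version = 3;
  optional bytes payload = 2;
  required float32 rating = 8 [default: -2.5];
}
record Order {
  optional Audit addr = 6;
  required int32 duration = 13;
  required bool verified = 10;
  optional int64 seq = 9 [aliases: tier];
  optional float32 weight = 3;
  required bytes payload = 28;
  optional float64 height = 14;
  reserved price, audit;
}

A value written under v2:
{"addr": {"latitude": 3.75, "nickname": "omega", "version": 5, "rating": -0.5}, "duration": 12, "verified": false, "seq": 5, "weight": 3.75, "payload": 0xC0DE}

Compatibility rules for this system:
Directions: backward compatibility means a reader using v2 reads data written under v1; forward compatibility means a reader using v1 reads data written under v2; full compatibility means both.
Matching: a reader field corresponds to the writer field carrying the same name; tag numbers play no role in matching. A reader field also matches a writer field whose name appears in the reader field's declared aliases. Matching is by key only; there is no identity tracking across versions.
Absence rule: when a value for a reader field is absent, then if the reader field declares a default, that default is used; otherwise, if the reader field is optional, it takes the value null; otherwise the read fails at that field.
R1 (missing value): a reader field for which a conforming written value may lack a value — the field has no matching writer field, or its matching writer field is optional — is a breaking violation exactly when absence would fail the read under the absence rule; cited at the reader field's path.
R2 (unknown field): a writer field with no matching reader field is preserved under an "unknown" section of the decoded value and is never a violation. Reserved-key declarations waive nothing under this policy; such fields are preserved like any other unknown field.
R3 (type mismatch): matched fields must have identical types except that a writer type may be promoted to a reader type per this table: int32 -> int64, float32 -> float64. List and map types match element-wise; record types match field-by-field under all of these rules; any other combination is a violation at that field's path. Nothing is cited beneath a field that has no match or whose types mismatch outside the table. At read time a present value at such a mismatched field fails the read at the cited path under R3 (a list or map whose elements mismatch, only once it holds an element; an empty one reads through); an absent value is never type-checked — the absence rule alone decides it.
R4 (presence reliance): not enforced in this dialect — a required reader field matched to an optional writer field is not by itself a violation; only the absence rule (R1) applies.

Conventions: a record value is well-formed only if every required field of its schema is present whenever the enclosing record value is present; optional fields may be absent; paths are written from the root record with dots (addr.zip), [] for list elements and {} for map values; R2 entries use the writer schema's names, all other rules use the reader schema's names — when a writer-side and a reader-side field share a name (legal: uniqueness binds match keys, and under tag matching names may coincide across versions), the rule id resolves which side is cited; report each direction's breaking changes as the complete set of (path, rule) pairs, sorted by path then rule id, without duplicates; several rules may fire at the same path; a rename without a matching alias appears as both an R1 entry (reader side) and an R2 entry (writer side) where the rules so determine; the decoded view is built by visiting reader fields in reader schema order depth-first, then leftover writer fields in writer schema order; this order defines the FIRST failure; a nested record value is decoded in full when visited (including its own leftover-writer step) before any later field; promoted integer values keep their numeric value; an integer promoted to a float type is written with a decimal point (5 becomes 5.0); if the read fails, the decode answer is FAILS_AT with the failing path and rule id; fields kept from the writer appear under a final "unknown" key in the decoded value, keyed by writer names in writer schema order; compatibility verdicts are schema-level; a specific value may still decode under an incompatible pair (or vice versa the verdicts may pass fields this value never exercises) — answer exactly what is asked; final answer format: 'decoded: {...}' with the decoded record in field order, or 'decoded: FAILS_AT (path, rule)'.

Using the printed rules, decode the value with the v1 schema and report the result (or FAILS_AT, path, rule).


the writer's type comes first in each Order pair
migrating the Order value to v1:
  addr.latitude := 3.75
  addr.nickname := "omega"
  addr.version := 5
  addr.rating := -0.5
  duration := 12
  verified := false
  seq := 5
  weight := 3.75
  payload := 0xC0DE
  height := null (not supplied -> null)
  => decoded: {"addr": {"latitude": 3.75, "nickname": "omega", "version": 5, "rating": -0.5}, "duration": 12, "verified": false, "seq": 5, "weight": 3.75, "payload": 0xC0DE, "height": null}
diffs on Order not affecting the asked answer:
  field payload in record Order: tag 2 changed to 28 -> no rule fires on it and the decoded Order view is identical with or without it
  added field payload to record Audit: optional bytes, tag 2 (in v2 it sits immediately before rating) -> no rule fires on it and the decoded Order view is identical with or without it
  added field checksum to record Audit: optional bytes, tag 18 (in v2 it sits immediately before version) -> no rule fires on it and the decoded Order view is identical with or without it

decoded: {"addr": {"latitude": 3.75, "nickname": "omega", "version": 5, "rating": -0.5}, "duration": 12, "verified": false, "seq": 5, "weight": 3.75, "payload": 0xC0DE, "height": null}


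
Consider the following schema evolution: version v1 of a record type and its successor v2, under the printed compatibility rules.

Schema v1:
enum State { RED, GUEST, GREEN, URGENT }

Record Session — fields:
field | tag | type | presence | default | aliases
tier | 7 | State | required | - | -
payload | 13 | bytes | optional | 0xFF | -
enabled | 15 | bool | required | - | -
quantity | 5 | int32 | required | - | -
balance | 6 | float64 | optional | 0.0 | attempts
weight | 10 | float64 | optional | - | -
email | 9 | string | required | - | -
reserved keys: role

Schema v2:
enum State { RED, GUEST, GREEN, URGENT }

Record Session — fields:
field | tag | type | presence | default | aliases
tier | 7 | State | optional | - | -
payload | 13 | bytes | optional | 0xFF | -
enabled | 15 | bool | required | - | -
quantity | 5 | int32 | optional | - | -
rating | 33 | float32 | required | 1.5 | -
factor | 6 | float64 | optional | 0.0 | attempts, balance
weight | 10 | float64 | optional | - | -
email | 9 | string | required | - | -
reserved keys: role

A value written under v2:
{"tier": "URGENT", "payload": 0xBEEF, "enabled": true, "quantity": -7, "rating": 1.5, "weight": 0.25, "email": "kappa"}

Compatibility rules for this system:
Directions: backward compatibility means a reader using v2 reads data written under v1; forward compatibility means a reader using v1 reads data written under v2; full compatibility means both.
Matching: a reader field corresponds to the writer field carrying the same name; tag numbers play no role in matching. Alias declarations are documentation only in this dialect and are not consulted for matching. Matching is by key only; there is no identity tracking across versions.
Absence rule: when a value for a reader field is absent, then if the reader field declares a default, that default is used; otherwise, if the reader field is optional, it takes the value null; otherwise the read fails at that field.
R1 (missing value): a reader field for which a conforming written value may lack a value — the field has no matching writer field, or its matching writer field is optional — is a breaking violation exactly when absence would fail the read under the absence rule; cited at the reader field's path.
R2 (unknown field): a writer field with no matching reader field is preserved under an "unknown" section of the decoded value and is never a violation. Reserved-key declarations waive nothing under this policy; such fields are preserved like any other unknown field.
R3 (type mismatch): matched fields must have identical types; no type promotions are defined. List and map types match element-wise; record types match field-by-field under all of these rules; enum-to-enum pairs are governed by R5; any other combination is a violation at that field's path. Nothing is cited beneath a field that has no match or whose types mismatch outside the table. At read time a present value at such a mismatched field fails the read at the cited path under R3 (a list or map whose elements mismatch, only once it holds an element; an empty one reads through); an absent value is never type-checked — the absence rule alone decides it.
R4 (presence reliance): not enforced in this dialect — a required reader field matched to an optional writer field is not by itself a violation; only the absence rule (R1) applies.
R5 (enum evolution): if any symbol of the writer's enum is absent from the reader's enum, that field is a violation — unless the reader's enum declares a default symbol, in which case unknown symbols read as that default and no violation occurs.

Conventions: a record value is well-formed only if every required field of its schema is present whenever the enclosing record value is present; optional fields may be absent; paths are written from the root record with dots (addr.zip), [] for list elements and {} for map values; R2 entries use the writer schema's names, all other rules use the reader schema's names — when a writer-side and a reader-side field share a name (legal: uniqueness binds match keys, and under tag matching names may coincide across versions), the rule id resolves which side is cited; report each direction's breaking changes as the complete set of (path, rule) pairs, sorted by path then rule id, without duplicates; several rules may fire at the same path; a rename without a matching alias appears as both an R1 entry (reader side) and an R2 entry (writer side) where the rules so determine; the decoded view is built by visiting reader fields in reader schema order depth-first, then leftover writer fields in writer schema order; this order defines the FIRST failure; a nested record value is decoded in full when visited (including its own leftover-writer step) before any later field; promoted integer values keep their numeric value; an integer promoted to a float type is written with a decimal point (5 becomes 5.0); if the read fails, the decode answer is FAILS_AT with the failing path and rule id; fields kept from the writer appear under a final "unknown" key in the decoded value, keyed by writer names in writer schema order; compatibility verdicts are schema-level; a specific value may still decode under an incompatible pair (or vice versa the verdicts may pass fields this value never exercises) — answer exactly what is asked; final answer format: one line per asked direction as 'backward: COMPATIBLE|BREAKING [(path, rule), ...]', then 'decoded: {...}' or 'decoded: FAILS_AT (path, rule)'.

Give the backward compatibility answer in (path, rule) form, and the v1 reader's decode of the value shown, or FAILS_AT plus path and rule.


arrows below run writer -> reader for Session
backward analysis of Session with v2 as reader and v1 as writer:
  tier: paired with writer tier (State -> State; writer required)
  payload: paired with writer payload (bytes -> bytes; writer optional)
  enabled: paired with writer enabled (bool -> bool; writer required)
  quantity: paired with writer quantity (int32 -> int32; writer required)
  rating: no writer match
  factor: no writer match
  weight: paired with writer weight (float64 -> float64; writer optional)
  email: paired with writer email (string -> string; writer required)
  writer field balance has no reader counterpart
  nothing fires on Session: backward is COMPATIBLE
decoding the Session value with the v1 reader:
  tier := "URGENT"
  payload := 0xBEEF
  enabled := true
  quantity := -7
  balance := 0.0 (missing; default applied)
  weight := 0.25
  email := "kappa"
  writer rating: kept under "unknown"
  => decoded: {"tier": "URGENT", "payload": 0xBEEF, "enabled": true, "quantity": -7, "balance": 0.0, "weight": 0.25, "email": "kappa", "unknown": {"rating": 1.5}}
checking off the Session differences that do not matter here:
  field tier in record Session: required changed to optional -> affects forward compatibility only, which is not asked
  field quantity in record Session: required changed to optional -> affects forward compatibility only, which is not asked
  renamed field balance to factor in record Session (alias balance declared on the renamed field) -> inert for the asked Session verdict: nothing fires

backward: COMPATIBLE []; decoded: {"tier": "URGENT", "payload": 0xBEEF, "enabled": true, "quantity": -7, "balance": 0.0, "weight": 0.25, "email": "kappa", "unknown": {"rating": 1.5}}


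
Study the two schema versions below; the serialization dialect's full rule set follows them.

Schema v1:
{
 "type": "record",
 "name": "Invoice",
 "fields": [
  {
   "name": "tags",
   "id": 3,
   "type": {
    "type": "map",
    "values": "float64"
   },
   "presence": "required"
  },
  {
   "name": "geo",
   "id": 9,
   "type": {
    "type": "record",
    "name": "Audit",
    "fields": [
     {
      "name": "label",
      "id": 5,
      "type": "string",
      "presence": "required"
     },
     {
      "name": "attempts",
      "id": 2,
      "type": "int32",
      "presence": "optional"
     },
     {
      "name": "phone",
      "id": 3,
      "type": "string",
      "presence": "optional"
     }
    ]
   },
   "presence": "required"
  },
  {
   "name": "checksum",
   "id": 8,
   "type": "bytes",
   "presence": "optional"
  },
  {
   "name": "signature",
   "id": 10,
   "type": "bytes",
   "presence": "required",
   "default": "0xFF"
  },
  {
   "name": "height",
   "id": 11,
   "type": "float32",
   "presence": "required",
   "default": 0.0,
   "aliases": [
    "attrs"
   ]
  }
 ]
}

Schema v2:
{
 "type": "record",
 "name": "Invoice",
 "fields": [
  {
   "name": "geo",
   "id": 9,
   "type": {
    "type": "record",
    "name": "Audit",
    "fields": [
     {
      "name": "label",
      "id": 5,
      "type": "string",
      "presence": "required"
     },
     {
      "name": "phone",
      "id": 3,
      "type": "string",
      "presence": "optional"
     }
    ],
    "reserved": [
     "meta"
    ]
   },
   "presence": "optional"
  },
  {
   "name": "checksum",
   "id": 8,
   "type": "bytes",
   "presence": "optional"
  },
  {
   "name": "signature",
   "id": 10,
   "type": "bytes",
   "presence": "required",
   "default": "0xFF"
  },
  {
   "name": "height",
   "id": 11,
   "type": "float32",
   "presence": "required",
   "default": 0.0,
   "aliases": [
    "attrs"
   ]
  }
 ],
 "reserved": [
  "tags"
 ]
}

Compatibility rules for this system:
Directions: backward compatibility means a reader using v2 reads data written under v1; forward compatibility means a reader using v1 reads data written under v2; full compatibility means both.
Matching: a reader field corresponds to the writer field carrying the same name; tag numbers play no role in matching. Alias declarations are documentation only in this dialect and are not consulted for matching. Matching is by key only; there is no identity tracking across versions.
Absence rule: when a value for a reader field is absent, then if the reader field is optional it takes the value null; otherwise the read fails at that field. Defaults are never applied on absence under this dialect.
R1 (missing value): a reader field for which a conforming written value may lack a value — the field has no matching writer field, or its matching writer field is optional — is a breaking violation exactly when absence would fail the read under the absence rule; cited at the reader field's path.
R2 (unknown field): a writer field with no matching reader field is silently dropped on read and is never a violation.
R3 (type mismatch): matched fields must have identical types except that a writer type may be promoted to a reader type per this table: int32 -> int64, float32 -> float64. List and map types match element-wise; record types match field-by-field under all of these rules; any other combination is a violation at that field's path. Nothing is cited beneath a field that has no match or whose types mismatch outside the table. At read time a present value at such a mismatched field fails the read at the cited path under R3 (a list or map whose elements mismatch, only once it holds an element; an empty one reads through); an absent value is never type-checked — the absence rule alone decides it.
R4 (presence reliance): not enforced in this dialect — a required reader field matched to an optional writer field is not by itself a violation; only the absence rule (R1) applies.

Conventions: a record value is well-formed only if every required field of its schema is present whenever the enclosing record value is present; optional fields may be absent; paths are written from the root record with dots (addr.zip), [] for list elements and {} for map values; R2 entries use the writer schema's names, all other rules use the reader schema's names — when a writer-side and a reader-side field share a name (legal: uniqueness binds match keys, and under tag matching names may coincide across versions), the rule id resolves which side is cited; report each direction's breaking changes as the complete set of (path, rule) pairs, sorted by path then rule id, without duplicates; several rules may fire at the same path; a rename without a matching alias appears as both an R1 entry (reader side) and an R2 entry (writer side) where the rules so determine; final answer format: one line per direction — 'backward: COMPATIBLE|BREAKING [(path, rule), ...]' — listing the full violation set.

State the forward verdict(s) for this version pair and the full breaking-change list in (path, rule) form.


the writer's type comes first in each Invoice pair
forward analysis of Invoice with v1 as reader and v2 as writer:
  tags: no writer-side match
  writer optional, Audit -> Audit: reader geo maps from writer geo
  writer optional, bytes -> bytes: reader checksum maps from writer checksum
  writer required, bytes -> bytes: reader signature maps from writer signature
  writer required, float32 -> float32: reader height maps from writer height
  writer required, string -> string: reader geo.label maps from writer geo.label
  geo.attempts: no writer-side match
  writer optional, string -> string: reader geo.phone maps from writer geo.phone
  rule R1 violated at geo
  rule R1 violated at tags
  => forward: BREAKING (2)
ruling out the remaining Invoice differences:
  removed field attempts from record Audit -> fires no rule on Invoice, leaving the asked answer as it is

forward: BREAKING [(geo, R1), (tags, R1)]


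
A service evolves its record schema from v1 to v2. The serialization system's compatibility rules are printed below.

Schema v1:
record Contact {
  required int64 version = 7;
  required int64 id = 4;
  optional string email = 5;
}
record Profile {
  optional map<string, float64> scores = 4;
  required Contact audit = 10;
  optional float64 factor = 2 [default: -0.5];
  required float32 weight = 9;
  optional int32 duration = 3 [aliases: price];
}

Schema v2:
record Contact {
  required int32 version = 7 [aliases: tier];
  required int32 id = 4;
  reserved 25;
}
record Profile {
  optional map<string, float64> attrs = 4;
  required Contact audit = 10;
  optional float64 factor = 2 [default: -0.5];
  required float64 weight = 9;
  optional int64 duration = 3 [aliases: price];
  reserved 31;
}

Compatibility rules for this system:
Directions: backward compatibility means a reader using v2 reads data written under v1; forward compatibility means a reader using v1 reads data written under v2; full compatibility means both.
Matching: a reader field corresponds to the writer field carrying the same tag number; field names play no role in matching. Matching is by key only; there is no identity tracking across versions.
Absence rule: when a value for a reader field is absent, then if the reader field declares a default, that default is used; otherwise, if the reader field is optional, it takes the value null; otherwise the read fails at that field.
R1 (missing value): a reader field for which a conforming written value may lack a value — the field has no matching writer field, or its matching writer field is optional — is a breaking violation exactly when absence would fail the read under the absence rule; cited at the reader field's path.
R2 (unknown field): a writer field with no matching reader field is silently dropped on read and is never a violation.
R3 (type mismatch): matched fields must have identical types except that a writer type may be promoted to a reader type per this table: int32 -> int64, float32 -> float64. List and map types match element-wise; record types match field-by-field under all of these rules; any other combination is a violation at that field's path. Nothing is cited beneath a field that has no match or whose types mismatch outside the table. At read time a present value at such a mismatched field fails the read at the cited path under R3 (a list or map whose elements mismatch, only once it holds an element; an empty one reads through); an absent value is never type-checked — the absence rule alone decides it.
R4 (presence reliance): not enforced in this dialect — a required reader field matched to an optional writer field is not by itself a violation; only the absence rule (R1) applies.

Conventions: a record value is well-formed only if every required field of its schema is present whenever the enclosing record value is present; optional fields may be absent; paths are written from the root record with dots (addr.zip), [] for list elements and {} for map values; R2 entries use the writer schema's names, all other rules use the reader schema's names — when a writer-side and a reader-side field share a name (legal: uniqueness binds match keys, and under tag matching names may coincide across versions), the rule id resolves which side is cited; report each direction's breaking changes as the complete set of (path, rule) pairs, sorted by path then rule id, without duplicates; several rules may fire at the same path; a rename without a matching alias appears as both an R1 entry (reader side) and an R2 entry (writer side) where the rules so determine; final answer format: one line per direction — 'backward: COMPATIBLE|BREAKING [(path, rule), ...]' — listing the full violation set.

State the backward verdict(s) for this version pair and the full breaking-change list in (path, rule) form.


the writer's type comes first in each Profile pair
backward for Profile (reader v2, writer v1):
  map<string, float64> -> map<string, float64>, writer optional: attrs aligns to scores
  Contact -> Contact, writer required: audit aligns to audit
  float64 -> float64, writer optional: factor aligns to factor
  float32 -> float64, writer required: weight aligns to weight
  int32 -> int64, writer optional: duration aligns to duration
  int64 -> int32, writer required: audit.version aligns to audit.version
  int64 -> int32, writer required: audit.id aligns to audit.id
  writer field audit.email has no reader counterpart
  violation R3 at audit.id
  violation R3 at audit.version
  => backward verdict for Profile: BREAKING, 2 violation(s)
diffs on Profile not affecting the asked answer:
  field duration in record Profile: type int32 changed to int64 -> its effect on Profile is confined to the forward direction, not asked
  removed field email from record Contact -> fires no rule on Profile, leaving the asked answer as it is
  field weight in record Profile: type float32 changed to float64 -> its effect on Profile is confined to the forward direction, not asked
  renamed field scores to attrs in record Profile -> fires no rule on Profile, leaving the asked answer as it is

backward: BREAKING [(audit.id, R3), (audit.version, R3)]
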